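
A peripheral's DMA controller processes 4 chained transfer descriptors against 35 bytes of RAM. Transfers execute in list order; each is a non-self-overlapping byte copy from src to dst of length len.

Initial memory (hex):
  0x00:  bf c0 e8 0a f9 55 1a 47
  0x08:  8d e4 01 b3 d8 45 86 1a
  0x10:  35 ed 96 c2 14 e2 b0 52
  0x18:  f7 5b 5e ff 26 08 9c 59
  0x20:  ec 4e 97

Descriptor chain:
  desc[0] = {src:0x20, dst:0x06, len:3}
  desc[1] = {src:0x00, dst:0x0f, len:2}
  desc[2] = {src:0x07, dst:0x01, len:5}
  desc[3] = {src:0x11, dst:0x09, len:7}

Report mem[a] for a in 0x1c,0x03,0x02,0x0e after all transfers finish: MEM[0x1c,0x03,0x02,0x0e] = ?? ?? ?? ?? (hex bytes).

MEM[0x1c,0x03,0x02,0x0e] = 26 e4 97 b0

#0 dst[0x06+3] := {0xec,0x4e,0x97}
#1 dst[0x0f+2] := {0xbf,0xc0}
#2 dst[0x01+5] := {0x4e,0x97,0xe4,0x01,0xb3}
#3 dst[0x09+7] := {0xed,0x96,0xc2,0x14,0xe2,0xb0,0x52}
query mem[0x1c]=0x26, mem[0x03]=0xe4, mem[0x02]=0x97, mem[0x0e]=0xb0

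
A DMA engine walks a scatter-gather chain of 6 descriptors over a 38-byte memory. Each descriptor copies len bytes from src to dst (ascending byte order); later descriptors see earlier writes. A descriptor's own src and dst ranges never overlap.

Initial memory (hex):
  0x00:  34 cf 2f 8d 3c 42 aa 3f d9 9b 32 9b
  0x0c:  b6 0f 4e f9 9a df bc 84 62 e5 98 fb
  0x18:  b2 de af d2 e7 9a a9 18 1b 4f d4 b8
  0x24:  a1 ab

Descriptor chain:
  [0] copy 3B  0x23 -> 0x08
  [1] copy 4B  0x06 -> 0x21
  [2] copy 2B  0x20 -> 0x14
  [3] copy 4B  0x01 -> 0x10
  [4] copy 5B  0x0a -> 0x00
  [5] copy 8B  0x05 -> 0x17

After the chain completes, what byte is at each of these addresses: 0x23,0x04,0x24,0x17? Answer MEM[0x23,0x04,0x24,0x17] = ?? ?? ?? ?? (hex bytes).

#0 dst[0x08+3] := {0xb8,0xa1,0xab}
#1 dst[0x21+4] := {0xaa,0x3f,0xb8,0xa1}
#2 dst[0x14+2] := {0x1b,0xaa}
#3 dst[0x10+4] := {0xcf,0x2f,0x8d,0x3c}
#4 dst[0x00+5] := {0xab,0x9b,0xb6,0x0f,0x4e}
#5 dst[0x17+8] := {0x42,0xaa,0x3f,0xb8,0xa1,0xab,0x9b,0xb6}
query mem[0x23]=0xb8, mem[0x04]=0x4e, mem[0x24]=0xa1, mem[0x17]=0x42

MEM[0x23,0x04,0x24,0x17] = b8 4e a1 42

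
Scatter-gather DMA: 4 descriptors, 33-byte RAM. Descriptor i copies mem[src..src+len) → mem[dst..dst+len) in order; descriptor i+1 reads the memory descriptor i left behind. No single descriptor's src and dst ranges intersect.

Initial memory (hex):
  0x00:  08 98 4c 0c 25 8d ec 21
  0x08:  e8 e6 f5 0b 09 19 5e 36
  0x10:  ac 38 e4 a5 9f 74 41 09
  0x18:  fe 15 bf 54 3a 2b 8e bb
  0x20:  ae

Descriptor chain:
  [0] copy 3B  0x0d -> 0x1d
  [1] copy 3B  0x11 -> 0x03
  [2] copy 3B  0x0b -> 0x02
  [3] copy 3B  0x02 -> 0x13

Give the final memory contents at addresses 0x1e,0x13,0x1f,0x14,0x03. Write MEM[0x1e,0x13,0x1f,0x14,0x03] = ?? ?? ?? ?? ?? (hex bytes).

MEM[0x1e,0x13,0x1f,0x14,0x03] = 5e 0b 36 09 09

  after D0: wrote 3B at 0x1d = 195e36
  after D1: wrote 3B at 0x03 = 38e4a5
  after D2: wrote 3B at 0x02 = 0b0919
  after D3: wrote 3B at 0x13 = 0b0919
query mem[0x1e]=0x5e, mem[0x13]=0x0b, mem[0x1f]=0x36, mem[0x14]=0x09, mem[0x03]=0x09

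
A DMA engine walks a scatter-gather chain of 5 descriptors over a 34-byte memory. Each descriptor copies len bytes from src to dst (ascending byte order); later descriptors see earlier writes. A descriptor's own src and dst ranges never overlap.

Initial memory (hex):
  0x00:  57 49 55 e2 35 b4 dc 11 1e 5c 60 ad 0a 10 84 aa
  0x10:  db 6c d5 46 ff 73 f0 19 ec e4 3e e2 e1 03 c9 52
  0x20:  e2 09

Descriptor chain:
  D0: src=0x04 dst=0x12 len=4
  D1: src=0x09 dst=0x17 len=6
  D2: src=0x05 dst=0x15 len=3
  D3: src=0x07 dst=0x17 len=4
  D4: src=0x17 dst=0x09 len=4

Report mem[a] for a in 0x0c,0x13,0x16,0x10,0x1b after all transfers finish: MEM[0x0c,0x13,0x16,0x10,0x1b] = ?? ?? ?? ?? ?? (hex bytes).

D0: mem[0x12..0x15] <- [35 b4 dc 11]
D1: mem[0x17..0x1c] <- [5c 60 ad 0a 10 84]
D2: mem[0x15..0x17] <- [b4 dc 11]
D3: mem[0x17..0x1a] <- [11 1e 5c 60]
D4: mem[0x09..0x0c] <- [11 1e 5c 60]
query mem[0x0c]=0x60, mem[0x13]=0xb4, mem[0x16]=0xdc, mem[0x10]=0xdb, mem[0x1b]=0x10

MEM[0x0c,0x13,0x16,0x10,0x1b] = 60 b4 dc db 10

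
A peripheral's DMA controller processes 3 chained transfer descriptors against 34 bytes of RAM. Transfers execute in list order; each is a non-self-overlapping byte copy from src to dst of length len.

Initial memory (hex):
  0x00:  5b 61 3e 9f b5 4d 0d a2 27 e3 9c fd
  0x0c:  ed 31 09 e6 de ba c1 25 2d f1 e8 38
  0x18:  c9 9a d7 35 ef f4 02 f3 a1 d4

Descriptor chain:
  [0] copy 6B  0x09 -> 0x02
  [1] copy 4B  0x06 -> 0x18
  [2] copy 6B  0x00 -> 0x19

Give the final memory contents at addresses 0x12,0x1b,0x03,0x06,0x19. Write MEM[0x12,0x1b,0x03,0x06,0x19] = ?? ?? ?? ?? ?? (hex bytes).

MEM[0x12,0x1b,0x03,0x06,0x19] = c1 e3 9c 31 5b

#0 dst[0x02+6] := {0xe3,0x9c,0xfd,0xed,0x31,0x09}
#1 dst[0x18+4] := {0x31,0x09,0x27,0xe3}
#2 dst[0x19+6] := {0x5b,0x61,0xe3,0x9c,0xfd,0xed}
query mem[0x12]=0xc1, mem[0x1b]=0xe3, mem[0x03]=0x9c, mem[0x06]=0x31, mem[0x19]=0x5b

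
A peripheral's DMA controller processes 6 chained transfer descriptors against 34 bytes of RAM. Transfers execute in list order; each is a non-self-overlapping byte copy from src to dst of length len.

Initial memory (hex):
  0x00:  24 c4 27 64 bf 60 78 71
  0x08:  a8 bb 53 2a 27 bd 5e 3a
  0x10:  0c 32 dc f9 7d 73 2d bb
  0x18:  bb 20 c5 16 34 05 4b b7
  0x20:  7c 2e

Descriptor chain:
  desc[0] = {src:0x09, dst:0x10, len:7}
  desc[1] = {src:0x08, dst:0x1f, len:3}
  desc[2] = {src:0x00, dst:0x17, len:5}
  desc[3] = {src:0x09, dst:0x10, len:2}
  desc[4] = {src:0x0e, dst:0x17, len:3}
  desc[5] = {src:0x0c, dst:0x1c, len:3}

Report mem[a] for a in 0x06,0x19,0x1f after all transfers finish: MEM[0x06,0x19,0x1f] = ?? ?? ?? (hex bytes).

MEM[0x06,0x19,0x1f] = 78 bb a8

  after D0: wrote 7B at 0x10 = bb532a27bd5e3a
  after D1: wrote 3B at 0x1f = a8bb53
  after D2: wrote 5B at 0x17 = 24c42764bf
  after D3: wrote 2B at 0x10 = bb53
  after D4: wrote 3B at 0x17 = 5e3abb
  after D5: wrote 3B at 0x1c = 27bd5e
query mem[0x06]=0x78, mem[0x19]=0xbb, mem[0x1f]=0xa8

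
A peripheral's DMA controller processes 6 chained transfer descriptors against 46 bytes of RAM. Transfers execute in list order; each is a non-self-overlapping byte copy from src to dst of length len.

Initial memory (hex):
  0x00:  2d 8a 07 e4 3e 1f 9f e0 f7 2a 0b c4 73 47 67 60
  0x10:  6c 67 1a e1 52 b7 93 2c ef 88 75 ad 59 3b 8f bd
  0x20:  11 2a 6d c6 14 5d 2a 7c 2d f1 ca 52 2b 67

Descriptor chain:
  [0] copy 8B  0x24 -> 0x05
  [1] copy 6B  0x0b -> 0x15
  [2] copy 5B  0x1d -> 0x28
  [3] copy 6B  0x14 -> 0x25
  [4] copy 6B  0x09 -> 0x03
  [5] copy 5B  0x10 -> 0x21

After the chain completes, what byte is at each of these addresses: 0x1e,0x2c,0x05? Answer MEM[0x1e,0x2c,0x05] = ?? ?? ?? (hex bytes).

MEM[0x1e,0x2c,0x05] = 8f 2a ca

  after D0: wrote 8B at 0x05 = 145d2a7c2df1ca52
  after D1: wrote 6B at 0x15 = ca524767606c
  after D2: wrote 5B at 0x28 = 3b8fbd112a
  after D3: wrote 6B at 0x25 = 52ca52476760
  after D4: wrote 6B at 0x03 = 2df1ca524767
  after D5: wrote 5B at 0x21 = 6c671ae152
query mem[0x1e]=0x8f, mem[0x2c]=0x2a, mem[0x05]=0xca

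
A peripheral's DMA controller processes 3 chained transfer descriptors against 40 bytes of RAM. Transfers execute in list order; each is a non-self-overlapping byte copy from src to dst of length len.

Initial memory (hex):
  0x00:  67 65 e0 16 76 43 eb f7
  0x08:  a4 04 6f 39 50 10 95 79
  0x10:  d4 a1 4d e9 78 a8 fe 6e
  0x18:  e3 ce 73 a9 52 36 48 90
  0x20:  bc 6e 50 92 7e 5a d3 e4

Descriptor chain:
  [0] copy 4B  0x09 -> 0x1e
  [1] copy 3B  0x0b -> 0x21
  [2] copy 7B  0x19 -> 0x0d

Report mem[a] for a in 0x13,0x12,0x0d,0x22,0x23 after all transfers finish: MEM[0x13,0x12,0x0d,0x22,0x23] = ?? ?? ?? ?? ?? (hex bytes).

MEM[0x13,0x12,0x0d,0x22,0x23] = 6f 04 ce 50 10

  after D0: wrote 4B at 0x1e = 046f3950
  after D1: wrote 3B at 0x21 = 395010
  after D2: wrote 7B at 0x0d = ce73a95236046f
query mem[0x13]=0x6f, mem[0x12]=0x04, mem[0x0d]=0xce, mem[0x22]=0x50, mem[0x23]=0x10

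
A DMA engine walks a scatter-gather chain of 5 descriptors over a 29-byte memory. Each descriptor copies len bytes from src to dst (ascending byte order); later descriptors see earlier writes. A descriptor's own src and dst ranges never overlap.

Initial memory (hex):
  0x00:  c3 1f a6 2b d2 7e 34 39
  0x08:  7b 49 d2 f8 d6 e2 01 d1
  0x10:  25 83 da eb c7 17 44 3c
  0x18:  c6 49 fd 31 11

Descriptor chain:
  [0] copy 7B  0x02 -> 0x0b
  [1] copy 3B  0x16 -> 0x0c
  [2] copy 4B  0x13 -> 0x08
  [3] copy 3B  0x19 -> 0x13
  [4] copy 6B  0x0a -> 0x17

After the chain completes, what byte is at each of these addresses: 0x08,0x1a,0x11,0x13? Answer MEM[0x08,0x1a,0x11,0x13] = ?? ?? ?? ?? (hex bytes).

  after D0: wrote 7B at 0x0b = a62bd27e34397b
  after D1: wrote 3B at 0x0c = 443cc6
  after D2: wrote 4B at 0x08 = ebc71744
  after D3: wrote 3B at 0x13 = 49fd31
  after D4: wrote 6B at 0x17 = 1744443cc634
query mem[0x08]=0xeb, mem[0x1a]=0x3c, mem[0x11]=0x7b, mem[0x13]=0x49

MEM[0x08,0x1a,0x11,0x13] = eb 3c 7b 49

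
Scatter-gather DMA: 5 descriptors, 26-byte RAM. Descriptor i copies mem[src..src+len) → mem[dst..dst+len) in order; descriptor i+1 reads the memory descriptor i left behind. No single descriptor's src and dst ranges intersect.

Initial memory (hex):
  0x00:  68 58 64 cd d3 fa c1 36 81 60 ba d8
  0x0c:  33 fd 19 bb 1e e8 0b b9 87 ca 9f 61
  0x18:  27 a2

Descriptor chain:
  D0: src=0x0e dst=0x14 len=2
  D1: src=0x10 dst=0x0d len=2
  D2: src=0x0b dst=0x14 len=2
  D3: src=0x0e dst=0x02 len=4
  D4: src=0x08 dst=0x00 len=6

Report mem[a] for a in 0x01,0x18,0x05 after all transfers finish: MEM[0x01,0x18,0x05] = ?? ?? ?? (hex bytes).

MEM[0x01,0x18,0x05] = 60 27 1e

D0: mem[0x14..0x15] <- [19 bb]
D1: mem[0x0d..0x0e] <- [1e e8]
D2: mem[0x14..0x15] <- [d8 33]
D3: mem[0x02..0x05] <- [e8 bb 1e e8]
D4: mem[0x00..0x05] <- [81 60 ba d8 33 1e]
query mem[0x01]=0x60, mem[0x18]=0x27, mem[0x05]=0x1e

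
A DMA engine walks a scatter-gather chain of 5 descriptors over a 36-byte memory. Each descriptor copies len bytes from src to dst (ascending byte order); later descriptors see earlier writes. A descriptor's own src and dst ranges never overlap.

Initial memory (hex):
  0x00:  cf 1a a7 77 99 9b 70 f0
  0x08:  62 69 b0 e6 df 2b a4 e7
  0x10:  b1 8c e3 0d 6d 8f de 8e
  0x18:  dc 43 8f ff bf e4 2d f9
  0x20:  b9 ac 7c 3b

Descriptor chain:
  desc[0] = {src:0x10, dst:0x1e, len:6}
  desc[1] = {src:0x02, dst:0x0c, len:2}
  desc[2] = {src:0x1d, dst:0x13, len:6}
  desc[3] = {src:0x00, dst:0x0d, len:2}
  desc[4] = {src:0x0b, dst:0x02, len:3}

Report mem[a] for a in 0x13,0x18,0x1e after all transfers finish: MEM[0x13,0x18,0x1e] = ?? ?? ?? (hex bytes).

#0 dst[0x1e+6] := {0xb1,0x8c,0xe3,0x0d,0x6d,0x8f}
#1 dst[0x0c+2] := {0xa7,0x77}
#2 dst[0x13+6] := {0xe4,0xb1,0x8c,0xe3,0x0d,0x6d}
#3 dst[0x0d+2] := {0xcf,0x1a}
#4 dst[0x02+3] := {0xe6,0xa7,0xcf}
query mem[0x13]=0xe4, mem[0x18]=0x6d, mem[0x1e]=0xb1

MEM[0x13,0x18,0x1e] = e4 6d b1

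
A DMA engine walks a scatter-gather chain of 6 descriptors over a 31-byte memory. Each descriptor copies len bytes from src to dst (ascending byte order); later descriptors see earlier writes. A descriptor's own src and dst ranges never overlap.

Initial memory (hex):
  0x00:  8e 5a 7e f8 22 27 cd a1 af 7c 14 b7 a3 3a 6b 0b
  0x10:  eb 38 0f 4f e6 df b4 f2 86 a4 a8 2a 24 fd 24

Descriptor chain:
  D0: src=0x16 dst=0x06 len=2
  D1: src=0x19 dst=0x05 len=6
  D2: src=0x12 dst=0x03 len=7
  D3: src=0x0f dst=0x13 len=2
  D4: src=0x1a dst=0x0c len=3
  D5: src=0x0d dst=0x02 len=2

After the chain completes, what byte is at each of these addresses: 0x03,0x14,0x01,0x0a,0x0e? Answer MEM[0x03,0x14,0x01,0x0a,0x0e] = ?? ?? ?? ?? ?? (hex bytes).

D0: mem[0x06..0x07] <- [b4 f2]
D1: mem[0x05..0x0a] <- [a4 a8 2a 24 fd 24]
D2: mem[0x03..0x09] <- [0f 4f e6 df b4 f2 86]
D3: mem[0x13..0x14] <- [0b eb]
D4: mem[0x0c..0x0e] <- [a8 2a 24]
D5: mem[0x02..0x03] <- [2a 24]
query mem[0x03]=0x24, mem[0x14]=0xeb, mem[0x01]=0x5a, mem[0x0a]=0x24, mem[0x0e]=0x24

MEM[0x03,0x14,0x01,0x0a,0x0e] = 24 eb 5a 24 24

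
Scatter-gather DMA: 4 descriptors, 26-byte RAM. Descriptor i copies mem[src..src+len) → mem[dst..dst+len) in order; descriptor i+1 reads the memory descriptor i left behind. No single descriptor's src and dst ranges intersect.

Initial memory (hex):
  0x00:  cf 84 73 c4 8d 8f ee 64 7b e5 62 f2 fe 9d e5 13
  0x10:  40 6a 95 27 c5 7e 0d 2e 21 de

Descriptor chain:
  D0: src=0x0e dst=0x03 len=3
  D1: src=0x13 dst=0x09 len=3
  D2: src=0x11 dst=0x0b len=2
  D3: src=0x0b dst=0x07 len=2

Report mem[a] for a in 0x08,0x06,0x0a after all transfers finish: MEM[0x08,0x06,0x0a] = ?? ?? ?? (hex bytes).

[0] 0x0e->0x03 len=3 : e5 13 40
[1] 0x13->0x09 len=3 : 27 c5 7e
[2] 0x11->0x0b len=2 : 6a 95
[3] 0x0b->0x07 len=2 : 6a 95
query mem[0x08]=0x95, mem[0x06]=0xee, mem[0x0a]=0xc5

MEM[0x08,0x06,0x0a] = 95 ee c5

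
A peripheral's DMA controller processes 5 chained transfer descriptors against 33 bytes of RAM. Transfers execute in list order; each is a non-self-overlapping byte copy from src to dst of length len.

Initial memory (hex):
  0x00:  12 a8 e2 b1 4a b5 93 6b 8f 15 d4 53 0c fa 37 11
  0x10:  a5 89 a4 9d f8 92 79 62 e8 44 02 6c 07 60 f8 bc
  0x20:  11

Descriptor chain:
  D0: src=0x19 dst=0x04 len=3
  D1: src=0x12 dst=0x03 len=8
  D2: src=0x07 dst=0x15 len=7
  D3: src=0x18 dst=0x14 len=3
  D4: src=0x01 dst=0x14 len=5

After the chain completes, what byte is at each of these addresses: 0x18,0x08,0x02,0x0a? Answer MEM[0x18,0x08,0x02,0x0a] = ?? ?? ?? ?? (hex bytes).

MEM[0x18,0x08,0x02,0x0a] = f8 62 e2 44

D0: mem[0x04..0x06] <- [44 02 6c]
D1: mem[0x03..0x0a] <- [a4 9d f8 92 79 62 e8 44]
D2: mem[0x15..0x1b] <- [79 62 e8 44 53 0c fa]
D3: mem[0x14..0x16] <- [44 53 0c]
D4: mem[0x14..0x18] <- [a8 e2 a4 9d f8]
query mem[0x18]=0xf8, mem[0x08]=0x62, mem[0x02]=0xe2, mem[0x0a]=0x44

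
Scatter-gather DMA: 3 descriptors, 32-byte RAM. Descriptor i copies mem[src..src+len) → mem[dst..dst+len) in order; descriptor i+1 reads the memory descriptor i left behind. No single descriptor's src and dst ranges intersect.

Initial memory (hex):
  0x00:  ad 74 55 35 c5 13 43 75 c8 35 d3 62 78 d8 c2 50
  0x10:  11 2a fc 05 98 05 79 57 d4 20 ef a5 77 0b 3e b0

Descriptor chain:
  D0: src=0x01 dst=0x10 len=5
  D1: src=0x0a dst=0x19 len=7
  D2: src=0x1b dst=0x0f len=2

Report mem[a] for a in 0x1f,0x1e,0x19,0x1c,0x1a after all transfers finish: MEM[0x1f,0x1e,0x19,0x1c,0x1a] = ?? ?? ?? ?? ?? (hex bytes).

D0: mem[0x10..0x14] <- [74 55 35 c5 13]
D1: mem[0x19..0x1f] <- [d3 62 78 d8 c2 50 74]
D2: mem[0x0f..0x10] <- [78 d8]
query mem[0x1f]=0x74, mem[0x1e]=0x50, mem[0x19]=0xd3, mem[0x1c]=0xd8, mem[0x1a]=0x62

MEM[0x1f,0x1e,0x19,0x1c,0x1a] = 74 50 d3 d8 62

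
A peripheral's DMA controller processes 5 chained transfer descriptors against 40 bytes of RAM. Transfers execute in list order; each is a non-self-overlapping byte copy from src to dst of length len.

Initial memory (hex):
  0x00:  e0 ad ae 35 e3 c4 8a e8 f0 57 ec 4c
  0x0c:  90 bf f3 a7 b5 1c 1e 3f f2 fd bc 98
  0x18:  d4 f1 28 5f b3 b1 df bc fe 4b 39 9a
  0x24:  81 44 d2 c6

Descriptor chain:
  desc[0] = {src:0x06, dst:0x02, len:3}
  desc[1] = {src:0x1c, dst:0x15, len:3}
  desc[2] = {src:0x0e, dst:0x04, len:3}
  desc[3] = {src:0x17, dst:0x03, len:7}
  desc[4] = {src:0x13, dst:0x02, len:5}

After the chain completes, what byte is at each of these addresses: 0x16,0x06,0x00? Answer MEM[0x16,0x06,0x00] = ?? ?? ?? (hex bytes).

[0] 0x06->0x02 len=3 : 8a e8 f0
[1] 0x1c->0x15 len=3 : b3 b1 df
[2] 0x0e->0x04 len=3 : f3 a7 b5
[3] 0x17->0x03 len=7 : df d4 f1 28 5f b3 b1
[4] 0x13->0x02 len=5 : 3f f2 b3 b1 df
query mem[0x16]=0xb1, mem[0x06]=0xdf, mem[0x00]=0xe0

MEM[0x16,0x06,0x00] = b1 df e0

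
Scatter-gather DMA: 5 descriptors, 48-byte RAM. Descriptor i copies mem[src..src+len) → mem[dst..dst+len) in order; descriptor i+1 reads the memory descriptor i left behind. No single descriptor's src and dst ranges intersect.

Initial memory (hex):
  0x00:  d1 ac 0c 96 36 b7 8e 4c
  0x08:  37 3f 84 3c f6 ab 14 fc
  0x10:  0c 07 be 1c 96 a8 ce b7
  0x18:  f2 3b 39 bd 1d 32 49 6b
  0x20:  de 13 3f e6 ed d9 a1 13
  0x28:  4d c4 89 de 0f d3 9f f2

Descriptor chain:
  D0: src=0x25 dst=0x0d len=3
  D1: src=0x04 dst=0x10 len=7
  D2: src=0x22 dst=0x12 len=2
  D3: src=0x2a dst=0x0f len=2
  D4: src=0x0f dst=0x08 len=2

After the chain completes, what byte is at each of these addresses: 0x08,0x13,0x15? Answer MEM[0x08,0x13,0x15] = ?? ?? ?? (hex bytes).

D0: mem[0x0d..0x0f] <- [d9 a1 13]
D1: mem[0x10..0x16] <- [36 b7 8e 4c 37 3f 84]
D2: mem[0x12..0x13] <- [3f e6]
D3: mem[0x0f..0x10] <- [89 de]
D4: mem[0x08..0x09] <- [89 de]
query mem[0x08]=0x89, mem[0x13]=0xe6, mem[0x15]=0x3f

MEM[0x08,0x13,0x15] = 89 e6 3f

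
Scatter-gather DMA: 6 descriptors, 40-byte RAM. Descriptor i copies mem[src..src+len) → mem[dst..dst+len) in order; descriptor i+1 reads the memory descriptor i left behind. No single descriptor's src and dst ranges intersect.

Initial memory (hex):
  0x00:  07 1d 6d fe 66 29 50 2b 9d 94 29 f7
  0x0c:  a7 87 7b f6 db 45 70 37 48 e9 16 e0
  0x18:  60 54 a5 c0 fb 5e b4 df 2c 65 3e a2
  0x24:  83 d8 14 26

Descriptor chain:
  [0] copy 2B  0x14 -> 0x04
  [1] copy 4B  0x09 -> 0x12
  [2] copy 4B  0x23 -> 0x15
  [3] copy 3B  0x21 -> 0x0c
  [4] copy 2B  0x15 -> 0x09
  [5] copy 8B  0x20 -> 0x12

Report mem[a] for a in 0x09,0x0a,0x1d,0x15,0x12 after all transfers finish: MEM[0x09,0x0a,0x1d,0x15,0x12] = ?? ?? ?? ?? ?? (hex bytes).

MEM[0x09,0x0a,0x1d,0x15,0x12] = a2 83 5e a2 2c

[0] 0x14->0x04 len=2 : 48 e9
[1] 0x09->0x12 len=4 : 94 29 f7 a7
[2] 0x23->0x15 len=4 : a2 83 d8 14
[3] 0x21->0x0c len=3 : 65 3e a2
[4] 0x15->0x09 len=2 : a2 83
[5] 0x20->0x12 len=8 : 2c 65 3e a2 83 d8 14 26
query mem[0x09]=0xa2, mem[0x0a]=0x83, mem[0x1d]=0x5e, mem[0x15]=0xa2, mem[0x12]=0x2c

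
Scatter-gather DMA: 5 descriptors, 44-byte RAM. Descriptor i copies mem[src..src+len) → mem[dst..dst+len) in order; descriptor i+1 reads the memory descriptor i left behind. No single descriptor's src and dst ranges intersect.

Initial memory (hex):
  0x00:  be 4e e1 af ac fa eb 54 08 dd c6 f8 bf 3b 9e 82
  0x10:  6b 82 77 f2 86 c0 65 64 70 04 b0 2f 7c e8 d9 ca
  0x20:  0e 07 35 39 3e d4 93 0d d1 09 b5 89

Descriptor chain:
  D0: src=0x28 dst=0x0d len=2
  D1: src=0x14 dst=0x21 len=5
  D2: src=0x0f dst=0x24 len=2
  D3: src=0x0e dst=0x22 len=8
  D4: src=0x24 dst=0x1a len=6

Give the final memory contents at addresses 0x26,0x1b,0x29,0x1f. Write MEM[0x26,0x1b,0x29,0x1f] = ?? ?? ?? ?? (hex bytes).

MEM[0x26,0x1b,0x29,0x1f] = 77 82 c0 c0

[0] 0x28->0x0d len=2 : d1 09
[1] 0x14->0x21 len=5 : 86 c0 65 64 70
[2] 0x0f->0x24 len=2 : 82 6b
[3] 0x0e->0x22 len=8 : 09 82 6b 82 77 f2 86 c0
[4] 0x24->0x1a len=6 : 6b 82 77 f2 86 c0
query mem[0x26]=0x77, mem[0x1b]=0x82, mem[0x29]=0xc0, mem[0x1f]=0xc0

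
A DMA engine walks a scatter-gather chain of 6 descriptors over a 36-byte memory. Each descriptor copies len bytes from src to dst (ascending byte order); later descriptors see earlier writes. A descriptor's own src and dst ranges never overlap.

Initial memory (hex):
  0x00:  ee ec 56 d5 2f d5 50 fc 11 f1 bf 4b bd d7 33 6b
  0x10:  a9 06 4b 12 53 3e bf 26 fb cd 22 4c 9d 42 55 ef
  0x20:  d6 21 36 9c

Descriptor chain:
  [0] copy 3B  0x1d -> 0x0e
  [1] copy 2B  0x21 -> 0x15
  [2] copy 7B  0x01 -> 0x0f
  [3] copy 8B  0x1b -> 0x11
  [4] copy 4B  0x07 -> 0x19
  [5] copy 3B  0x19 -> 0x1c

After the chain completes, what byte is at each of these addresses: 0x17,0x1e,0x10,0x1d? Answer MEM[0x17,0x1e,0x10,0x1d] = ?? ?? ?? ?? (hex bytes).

#0 dst[0x0e+3] := {0x42,0x55,0xef}
#1 dst[0x15+2] := {0x21,0x36}
#2 dst[0x0f+7] := {0xec,0x56,0xd5,0x2f,0xd5,0x50,0xfc}
#3 dst[0x11+8] := {0x4c,0x9d,0x42,0x55,0xef,0xd6,0x21,0x36}
#4 dst[0x19+4] := {0xfc,0x11,0xf1,0xbf}
#5 dst[0x1c+3] := {0xfc,0x11,0xf1}
query mem[0x17]=0x21, mem[0x1e]=0xf1, mem[0x10]=0x56, mem[0x1d]=0x11

MEM[0x17,0x1e,0x10,0x1d] = 21 f1 56 11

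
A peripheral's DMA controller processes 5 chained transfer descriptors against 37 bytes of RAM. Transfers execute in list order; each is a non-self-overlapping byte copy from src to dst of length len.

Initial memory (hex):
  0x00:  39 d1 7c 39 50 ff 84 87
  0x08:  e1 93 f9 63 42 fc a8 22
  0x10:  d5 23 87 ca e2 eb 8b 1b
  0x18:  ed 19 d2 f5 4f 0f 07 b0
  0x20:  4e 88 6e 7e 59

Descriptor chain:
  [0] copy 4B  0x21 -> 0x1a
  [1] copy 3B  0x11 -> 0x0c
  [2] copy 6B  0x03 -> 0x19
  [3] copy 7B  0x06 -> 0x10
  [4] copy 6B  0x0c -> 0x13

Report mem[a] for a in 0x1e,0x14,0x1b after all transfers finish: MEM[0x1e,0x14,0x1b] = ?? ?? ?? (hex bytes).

MEM[0x1e,0x14,0x1b] = e1 87 ff

[0] 0x21->0x1a len=4 : 88 6e 7e 59
[1] 0x11->0x0c len=3 : 23 87 ca
[2] 0x03->0x19 len=6 : 39 50 ff 84 87 e1
[3] 0x06->0x10 len=7 : 84 87 e1 93 f9 63 23
[4] 0x0c->0x13 len=6 : 23 87 ca 22 84 87
query mem[0x1e]=0xe1, mem[0x14]=0x87, mem[0x1b]=0xff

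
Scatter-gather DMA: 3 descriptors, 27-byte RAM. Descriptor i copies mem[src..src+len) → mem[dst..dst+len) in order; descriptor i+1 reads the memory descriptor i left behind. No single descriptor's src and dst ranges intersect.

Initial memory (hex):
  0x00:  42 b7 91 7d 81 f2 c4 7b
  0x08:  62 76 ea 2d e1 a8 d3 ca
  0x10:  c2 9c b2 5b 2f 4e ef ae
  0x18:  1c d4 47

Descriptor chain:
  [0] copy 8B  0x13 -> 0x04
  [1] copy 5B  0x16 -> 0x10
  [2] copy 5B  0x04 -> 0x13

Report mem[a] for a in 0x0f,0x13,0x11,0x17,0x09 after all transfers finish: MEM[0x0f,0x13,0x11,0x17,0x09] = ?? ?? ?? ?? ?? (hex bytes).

MEM[0x0f,0x13,0x11,0x17,0x09] = ca 5b ae ae 1c

D0: mem[0x04..0x0b] <- [5b 2f 4e ef ae 1c d4 47]
D1: mem[0x10..0x14] <- [ef ae 1c d4 47]
D2: mem[0x13..0x17] <- [5b 2f 4e ef ae]
query mem[0x0f]=0xca, mem[0x13]=0x5b, mem[0x11]=0xae, mem[0x17]=0xae, mem[0x09]=0x1c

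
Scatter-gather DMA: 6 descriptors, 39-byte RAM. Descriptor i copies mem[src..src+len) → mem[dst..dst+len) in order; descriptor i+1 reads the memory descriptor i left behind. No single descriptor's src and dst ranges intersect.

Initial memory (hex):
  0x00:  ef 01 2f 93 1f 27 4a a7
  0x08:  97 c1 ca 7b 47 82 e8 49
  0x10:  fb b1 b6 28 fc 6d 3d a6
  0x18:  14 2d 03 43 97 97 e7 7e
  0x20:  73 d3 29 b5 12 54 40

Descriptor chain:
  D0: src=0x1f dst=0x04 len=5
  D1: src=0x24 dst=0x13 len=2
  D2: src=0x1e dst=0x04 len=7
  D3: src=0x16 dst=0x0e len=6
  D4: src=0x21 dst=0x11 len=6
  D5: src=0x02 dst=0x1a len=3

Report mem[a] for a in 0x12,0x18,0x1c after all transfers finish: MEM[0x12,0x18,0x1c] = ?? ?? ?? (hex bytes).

MEM[0x12,0x18,0x1c] = 29 14 e7

D0: mem[0x04..0x08] <- [7e 73 d3 29 b5]
D1: mem[0x13..0x14] <- [12 54]
D2: mem[0x04..0x0a] <- [e7 7e 73 d3 29 b5 12]
D3: mem[0x0e..0x13] <- [3d a6 14 2d 03 43]
D4: mem[0x11..0x16] <- [d3 29 b5 12 54 40]
D5: mem[0x1a..0x1c] <- [2f 93 e7]
query mem[0x12]=0x29, mem[0x18]=0x14, mem[0x1c]=0xe7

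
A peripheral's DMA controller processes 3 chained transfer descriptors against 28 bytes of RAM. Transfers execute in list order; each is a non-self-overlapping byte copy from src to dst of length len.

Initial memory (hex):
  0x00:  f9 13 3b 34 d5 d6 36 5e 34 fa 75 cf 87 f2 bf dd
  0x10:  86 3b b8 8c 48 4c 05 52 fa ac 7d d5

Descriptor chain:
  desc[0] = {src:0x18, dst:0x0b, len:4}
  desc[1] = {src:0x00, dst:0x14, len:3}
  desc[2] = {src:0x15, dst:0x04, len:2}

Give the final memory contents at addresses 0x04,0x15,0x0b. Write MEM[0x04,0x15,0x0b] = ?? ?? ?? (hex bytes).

MEM[0x04,0x15,0x0b] = 13 13 fa

#0 dst[0x0b+4] := {0xfa,0xac,0x7d,0xd5}
#1 dst[0x14+3] := {0xf9,0x13,0x3b}
#2 dst[0x04+2] := {0x13,0x3b}
query mem[0x04]=0x13, mem[0x15]=0x13, mem[0x0b]=0xfa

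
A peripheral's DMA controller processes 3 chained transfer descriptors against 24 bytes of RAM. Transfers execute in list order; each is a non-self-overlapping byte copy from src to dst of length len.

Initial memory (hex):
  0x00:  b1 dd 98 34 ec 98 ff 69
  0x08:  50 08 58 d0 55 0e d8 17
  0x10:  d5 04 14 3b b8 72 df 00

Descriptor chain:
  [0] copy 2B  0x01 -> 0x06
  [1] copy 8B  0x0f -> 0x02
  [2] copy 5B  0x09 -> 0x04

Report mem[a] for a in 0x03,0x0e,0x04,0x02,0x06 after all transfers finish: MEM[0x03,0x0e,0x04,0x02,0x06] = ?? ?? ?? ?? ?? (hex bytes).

MEM[0x03,0x0e,0x04,0x02,0x06] = d5 d8 df 17 d0

#0 dst[0x06+2] := {0xdd,0x98}
#1 dst[0x02+8] := {0x17,0xd5,0x04,0x14,0x3b,0xb8,0x72,0xdf}
#2 dst[0x04+5] := {0xdf,0x58,0xd0,0x55,0x0e}
query mem[0x03]=0xd5, mem[0x0e]=0xd8, mem[0x04]=0xdf, mem[0x02]=0x17, mem[0x06]=0xd0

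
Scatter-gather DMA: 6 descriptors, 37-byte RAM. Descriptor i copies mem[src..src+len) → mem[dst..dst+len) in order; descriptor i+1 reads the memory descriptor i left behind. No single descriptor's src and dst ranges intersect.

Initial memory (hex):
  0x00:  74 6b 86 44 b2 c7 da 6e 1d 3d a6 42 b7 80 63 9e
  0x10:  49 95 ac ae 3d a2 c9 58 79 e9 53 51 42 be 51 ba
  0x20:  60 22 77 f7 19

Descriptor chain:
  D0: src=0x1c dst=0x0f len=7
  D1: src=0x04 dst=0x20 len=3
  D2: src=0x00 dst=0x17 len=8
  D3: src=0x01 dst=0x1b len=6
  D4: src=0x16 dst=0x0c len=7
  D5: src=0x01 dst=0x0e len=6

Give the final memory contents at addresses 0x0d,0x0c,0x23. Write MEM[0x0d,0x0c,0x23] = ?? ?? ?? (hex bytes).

#0 dst[0x0f+7] := {0x42,0xbe,0x51,0xba,0x60,0x22,0x77}
#1 dst[0x20+3] := {0xb2,0xc7,0xda}
#2 dst[0x17+8] := {0x74,0x6b,0x86,0x44,0xb2,0xc7,0xda,0x6e}
#3 dst[0x1b+6] := {0x6b,0x86,0x44,0xb2,0xc7,0xda}
#4 dst[0x0c+7] := {0xc9,0x74,0x6b,0x86,0x44,0x6b,0x86}
#5 dst[0x0e+6] := {0x6b,0x86,0x44,0xb2,0xc7,0xda}
query mem[0x0d]=0x74, mem[0x0c]=0xc9, mem[0x23]=0xf7

MEM[0x0d,0x0c,0x23] = 74 c9 f7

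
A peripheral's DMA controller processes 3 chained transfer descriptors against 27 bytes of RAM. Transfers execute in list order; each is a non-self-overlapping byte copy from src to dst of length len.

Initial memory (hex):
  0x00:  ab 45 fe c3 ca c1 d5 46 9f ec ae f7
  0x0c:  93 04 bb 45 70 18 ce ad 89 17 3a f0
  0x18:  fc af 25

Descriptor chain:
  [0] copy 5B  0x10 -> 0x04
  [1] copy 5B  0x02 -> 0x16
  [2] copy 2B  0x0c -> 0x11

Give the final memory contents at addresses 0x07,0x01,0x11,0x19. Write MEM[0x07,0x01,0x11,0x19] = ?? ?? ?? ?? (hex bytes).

MEM[0x07,0x01,0x11,0x19] = ad 45 93 18

#0 dst[0x04+5] := {0x70,0x18,0xce,0xad,0x89}
#1 dst[0x16+5] := {0xfe,0xc3,0x70,0x18,0xce}
#2 dst[0x11+2] := {0x93,0x04}
query mem[0x07]=0xad, mem[0x01]=0x45, mem[0x11]=0x93, mem[0x19]=0x18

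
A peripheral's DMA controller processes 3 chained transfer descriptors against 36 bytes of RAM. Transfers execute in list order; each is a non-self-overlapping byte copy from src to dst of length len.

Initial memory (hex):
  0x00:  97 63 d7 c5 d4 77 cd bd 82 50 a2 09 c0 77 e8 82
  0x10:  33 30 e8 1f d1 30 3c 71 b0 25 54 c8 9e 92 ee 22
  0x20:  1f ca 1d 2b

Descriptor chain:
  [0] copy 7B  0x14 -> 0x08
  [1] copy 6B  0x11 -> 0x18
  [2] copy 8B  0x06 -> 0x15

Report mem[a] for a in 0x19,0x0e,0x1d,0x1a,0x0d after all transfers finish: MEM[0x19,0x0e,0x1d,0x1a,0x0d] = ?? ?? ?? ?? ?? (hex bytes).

  after D0: wrote 7B at 0x08 = d1303c71b02554
  after D1: wrote 6B at 0x18 = 30e81fd1303c
  after D2: wrote 8B at 0x15 = cdbdd1303c71b025
query mem[0x19]=0x3c, mem[0x0e]=0x54, mem[0x1d]=0x3c, mem[0x1a]=0x71, mem[0x0d]=0x25

MEM[0x19,0x0e,0x1d,0x1a,0x0d] = 3c 54 3c 71 25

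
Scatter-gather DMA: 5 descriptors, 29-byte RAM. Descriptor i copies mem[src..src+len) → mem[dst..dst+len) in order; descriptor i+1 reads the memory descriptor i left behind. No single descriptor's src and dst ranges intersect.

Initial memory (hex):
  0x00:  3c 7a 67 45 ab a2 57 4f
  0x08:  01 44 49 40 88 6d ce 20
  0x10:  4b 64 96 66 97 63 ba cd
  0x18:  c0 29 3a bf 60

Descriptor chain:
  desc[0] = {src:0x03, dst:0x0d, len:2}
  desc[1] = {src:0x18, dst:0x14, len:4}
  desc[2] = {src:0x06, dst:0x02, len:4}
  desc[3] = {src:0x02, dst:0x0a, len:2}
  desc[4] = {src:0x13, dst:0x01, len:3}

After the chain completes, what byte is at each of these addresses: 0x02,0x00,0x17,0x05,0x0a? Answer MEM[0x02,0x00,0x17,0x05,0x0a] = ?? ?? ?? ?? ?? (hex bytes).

MEM[0x02,0x00,0x17,0x05,0x0a] = c0 3c bf 44 57

[0] 0x03->0x0d len=2 : 45 ab
[1] 0x18->0x14 len=4 : c0 29 3a bf
[2] 0x06->0x02 len=4 : 57 4f 01 44
[3] 0x02->0x0a len=2 : 57 4f
[4] 0x13->0x01 len=3 : 66 c0 29
query mem[0x02]=0xc0, mem[0x00]=0x3c, mem[0x17]=0xbf, mem[0x05]=0x44, mem[0x0a]=0x57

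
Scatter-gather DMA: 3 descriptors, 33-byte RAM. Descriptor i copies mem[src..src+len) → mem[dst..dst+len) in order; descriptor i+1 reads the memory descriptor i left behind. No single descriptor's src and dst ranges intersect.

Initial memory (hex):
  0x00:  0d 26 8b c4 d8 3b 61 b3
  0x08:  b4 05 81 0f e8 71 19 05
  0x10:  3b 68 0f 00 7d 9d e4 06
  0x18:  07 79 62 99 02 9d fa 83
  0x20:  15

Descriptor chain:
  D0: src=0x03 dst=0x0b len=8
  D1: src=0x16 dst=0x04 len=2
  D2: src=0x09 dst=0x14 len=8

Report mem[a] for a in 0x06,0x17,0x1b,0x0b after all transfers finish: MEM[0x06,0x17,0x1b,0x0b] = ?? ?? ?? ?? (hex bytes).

MEM[0x06,0x17,0x1b,0x0b] = 61 d8 b4 c4

#0 dst[0x0b+8] := {0xc4,0xd8,0x3b,0x61,0xb3,0xb4,0x05,0x81}
#1 dst[0x04+2] := {0xe4,0x06}
#2 dst[0x14+8] := {0x05,0x81,0xc4,0xd8,0x3b,0x61,0xb3,0xb4}
query mem[0x06]=0x61, mem[0x17]=0xd8, mem[0x1b]=0xb4, mem[0x0b]=0xc4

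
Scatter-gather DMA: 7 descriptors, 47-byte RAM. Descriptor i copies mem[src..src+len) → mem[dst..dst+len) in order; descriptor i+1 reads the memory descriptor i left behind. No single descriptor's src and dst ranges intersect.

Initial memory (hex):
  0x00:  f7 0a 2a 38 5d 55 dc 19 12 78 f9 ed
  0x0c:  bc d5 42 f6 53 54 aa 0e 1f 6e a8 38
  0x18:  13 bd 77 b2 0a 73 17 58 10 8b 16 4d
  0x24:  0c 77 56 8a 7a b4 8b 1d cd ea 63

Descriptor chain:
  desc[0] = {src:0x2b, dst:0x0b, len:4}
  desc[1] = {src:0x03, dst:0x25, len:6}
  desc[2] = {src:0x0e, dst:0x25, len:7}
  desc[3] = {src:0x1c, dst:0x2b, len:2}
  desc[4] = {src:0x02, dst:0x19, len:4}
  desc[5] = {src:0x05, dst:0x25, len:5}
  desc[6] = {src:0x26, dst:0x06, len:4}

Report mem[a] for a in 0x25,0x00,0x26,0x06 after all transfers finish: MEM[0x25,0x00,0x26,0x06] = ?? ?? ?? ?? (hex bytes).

  after D0: wrote 4B at 0x0b = 1dcdea63
  after D1: wrote 6B at 0x25 = 385d55dc1912
  after D2: wrote 7B at 0x25 = 63f65354aa0e1f
  after D3: wrote 2B at 0x2b = 0a73
  after D4: wrote 4B at 0x19 = 2a385d55
  after D5: wrote 5B at 0x25 = 55dc191278
  after D6: wrote 4B at 0x06 = dc191278
query mem[0x25]=0x55, mem[0x00]=0xf7, mem[0x26]=0xdc, mem[0x06]=0xdc

MEM[0x25,0x00,0x26,0x06] = 55 f7 dc dc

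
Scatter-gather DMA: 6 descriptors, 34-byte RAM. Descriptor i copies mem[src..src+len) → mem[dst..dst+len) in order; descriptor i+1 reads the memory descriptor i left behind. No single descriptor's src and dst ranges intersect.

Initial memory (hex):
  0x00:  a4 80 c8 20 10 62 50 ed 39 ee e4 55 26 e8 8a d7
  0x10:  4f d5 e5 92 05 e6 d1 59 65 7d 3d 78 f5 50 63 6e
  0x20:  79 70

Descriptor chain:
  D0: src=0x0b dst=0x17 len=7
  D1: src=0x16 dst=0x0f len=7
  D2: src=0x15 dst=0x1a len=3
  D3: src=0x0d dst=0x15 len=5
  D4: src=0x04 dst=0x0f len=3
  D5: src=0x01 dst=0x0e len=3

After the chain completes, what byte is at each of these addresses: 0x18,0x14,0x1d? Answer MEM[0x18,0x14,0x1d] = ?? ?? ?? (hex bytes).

  after D0: wrote 7B at 0x17 = 5526e88ad74fd5
  after D1: wrote 7B at 0x0f = d15526e88ad74f
  after D2: wrote 3B at 0x1a = 4fd155
  after D3: wrote 5B at 0x15 = e88ad15526
  after D4: wrote 3B at 0x0f = 106250
  after D5: wrote 3B at 0x0e = 80c820
query mem[0x18]=0x55, mem[0x14]=0xd7, mem[0x1d]=0xd5

MEM[0x18,0x14,0x1d] = 55 d7 d5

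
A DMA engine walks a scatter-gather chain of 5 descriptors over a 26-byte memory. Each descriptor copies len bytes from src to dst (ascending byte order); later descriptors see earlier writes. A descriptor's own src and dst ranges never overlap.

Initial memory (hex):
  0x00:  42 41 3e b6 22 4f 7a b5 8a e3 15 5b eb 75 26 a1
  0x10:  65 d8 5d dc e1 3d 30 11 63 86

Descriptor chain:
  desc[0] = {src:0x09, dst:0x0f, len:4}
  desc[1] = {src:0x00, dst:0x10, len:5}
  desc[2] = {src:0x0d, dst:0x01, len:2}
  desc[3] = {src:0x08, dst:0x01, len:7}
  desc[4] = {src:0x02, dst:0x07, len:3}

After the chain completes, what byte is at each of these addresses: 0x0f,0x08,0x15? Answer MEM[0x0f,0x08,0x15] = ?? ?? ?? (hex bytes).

#0 dst[0x0f+4] := {0xe3,0x15,0x5b,0xeb}
#1 dst[0x10+5] := {0x42,0x41,0x3e,0xb6,0x22}
#2 dst[0x01+2] := {0x75,0x26}
#3 dst[0x01+7] := {0x8a,0xe3,0x15,0x5b,0xeb,0x75,0x26}
#4 dst[0x07+3] := {0xe3,0x15,0x5b}
query mem[0x0f]=0xe3, mem[0x08]=0x15, mem[0x15]=0x3d

MEM[0x0f,0x08,0x15] = e3 15 3d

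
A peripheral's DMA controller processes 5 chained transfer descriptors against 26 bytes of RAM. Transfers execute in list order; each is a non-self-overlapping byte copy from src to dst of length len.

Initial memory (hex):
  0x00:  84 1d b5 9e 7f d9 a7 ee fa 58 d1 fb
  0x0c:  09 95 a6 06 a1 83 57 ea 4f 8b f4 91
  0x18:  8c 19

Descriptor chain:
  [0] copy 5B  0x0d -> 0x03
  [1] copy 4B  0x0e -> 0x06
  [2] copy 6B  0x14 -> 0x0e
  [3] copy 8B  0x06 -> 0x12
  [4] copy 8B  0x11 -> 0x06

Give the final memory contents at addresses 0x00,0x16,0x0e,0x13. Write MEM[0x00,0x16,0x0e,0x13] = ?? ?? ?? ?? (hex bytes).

  after D0: wrote 5B at 0x03 = 95a606a183
  after D1: wrote 4B at 0x06 = a606a183
  after D2: wrote 6B at 0x0e = 4f8bf4918c19
  after D3: wrote 8B at 0x12 = a606a183d1fb0995
  after D4: wrote 8B at 0x06 = 91a606a183d1fb09
query mem[0x00]=0x84, mem[0x16]=0xd1, mem[0x0e]=0x4f, mem[0x13]=0x06

MEM[0x00,0x16,0x0e,0x13] = 84 d1 4f 06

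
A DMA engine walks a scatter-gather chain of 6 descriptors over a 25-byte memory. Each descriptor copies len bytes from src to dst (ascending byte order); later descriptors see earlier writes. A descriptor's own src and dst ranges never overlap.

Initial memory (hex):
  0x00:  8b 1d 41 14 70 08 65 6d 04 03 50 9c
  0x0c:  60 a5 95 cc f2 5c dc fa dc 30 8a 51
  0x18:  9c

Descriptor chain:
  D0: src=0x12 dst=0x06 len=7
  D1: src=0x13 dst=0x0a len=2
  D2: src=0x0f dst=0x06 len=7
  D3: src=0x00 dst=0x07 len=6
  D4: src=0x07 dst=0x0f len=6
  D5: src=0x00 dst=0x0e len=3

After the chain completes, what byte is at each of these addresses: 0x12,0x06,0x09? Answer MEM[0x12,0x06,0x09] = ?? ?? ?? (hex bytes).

MEM[0x12,0x06,0x09] = 14 cc 41

[0] 0x12->0x06 len=7 : dc fa dc 30 8a 51 9c
[1] 0x13->0x0a len=2 : fa dc
[2] 0x0f->0x06 len=7 : cc f2 5c dc fa dc 30
[3] 0x00->0x07 len=6 : 8b 1d 41 14 70 08
[4] 0x07->0x0f len=6 : 8b 1d 41 14 70 08
[5] 0x00->0x0e len=3 : 8b 1d 41
query mem[0x12]=0x14, mem[0x06]=0xcc, mem[0x09]=0x41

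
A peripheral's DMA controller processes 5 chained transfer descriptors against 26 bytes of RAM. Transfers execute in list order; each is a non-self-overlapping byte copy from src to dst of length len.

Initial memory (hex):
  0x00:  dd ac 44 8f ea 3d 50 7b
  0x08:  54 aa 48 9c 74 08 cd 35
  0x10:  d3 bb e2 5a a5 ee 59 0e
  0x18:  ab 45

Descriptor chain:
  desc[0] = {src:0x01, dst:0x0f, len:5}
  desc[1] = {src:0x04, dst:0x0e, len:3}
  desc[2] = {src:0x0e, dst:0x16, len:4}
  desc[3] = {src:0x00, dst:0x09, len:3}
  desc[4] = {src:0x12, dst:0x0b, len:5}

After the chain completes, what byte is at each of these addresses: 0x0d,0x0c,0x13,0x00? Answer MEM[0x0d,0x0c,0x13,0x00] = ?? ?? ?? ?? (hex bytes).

MEM[0x0d,0x0c,0x13,0x00] = a5 3d 3d dd

[0] 0x01->0x0f len=5 : ac 44 8f ea 3d
[1] 0x04->0x0e len=3 : ea 3d 50
[2] 0x0e->0x16 len=4 : ea 3d 50 8f
[3] 0x00->0x09 len=3 : dd ac 44
[4] 0x12->0x0b len=5 : ea 3d a5 ee ea
query mem[0x0d]=0xa5, mem[0x0c]=0x3d, mem[0x13]=0x3d, mem[0x00]=0xdd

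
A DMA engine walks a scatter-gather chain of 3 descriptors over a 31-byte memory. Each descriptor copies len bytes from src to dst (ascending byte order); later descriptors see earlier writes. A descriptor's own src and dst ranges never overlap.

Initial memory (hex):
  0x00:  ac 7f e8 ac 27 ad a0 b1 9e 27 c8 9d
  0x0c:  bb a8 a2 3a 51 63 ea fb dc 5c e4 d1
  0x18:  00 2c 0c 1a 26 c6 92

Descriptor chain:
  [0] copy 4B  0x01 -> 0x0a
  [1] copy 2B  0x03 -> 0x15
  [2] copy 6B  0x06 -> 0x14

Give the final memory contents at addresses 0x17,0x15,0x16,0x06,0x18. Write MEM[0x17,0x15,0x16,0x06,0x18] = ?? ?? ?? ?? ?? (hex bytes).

D0: mem[0x0a..0x0d] <- [7f e8 ac 27]
D1: mem[0x15..0x16] <- [ac 27]
D2: mem[0x14..0x19] <- [a0 b1 9e 27 7f e8]
query mem[0x17]=0x27, mem[0x15]=0xb1, mem[0x16]=0x9e, mem[0x06]=0xa0, mem[0x18]=0x7f

MEM[0x17,0x15,0x16,0x06,0x18] = 27 b1 9e a0 7f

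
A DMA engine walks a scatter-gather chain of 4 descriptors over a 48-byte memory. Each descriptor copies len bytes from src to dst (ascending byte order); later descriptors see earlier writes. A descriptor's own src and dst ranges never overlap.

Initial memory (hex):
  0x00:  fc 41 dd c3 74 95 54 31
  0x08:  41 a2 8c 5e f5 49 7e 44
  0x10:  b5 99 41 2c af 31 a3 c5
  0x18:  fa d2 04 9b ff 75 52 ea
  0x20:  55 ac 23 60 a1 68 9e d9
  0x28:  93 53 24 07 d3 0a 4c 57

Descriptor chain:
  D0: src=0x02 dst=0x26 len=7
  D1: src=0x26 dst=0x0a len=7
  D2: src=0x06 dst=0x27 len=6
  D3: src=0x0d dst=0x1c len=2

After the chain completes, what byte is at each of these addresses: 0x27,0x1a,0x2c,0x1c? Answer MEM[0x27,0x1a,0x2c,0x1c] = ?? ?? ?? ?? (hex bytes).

[0] 0x02->0x26 len=7 : dd c3 74 95 54 31 41
[1] 0x26->0x0a len=7 : dd c3 74 95 54 31 41
[2] 0x06->0x27 len=6 : 54 31 41 a2 dd c3
[3] 0x0d->0x1c len=2 : 95 54
query mem[0x27]=0x54, mem[0x1a]=0x04, mem[0x2c]=0xc3, mem[0x1c]=0x95

MEM[0x27,0x1a,0x2c,0x1c] = 54 04 c3 95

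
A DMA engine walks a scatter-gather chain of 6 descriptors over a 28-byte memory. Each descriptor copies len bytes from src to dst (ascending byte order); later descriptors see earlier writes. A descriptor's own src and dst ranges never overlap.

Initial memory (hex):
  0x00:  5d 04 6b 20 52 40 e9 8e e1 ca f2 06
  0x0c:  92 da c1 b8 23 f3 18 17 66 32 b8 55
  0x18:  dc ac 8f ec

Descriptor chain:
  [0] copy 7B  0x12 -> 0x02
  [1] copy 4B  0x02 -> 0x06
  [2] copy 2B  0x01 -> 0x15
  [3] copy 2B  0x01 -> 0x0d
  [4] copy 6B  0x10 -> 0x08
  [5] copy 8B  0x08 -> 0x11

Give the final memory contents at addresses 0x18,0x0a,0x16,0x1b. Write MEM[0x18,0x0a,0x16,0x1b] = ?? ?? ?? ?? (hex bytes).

[0] 0x12->0x02 len=7 : 18 17 66 32 b8 55 dc
[1] 0x02->0x06 len=4 : 18 17 66 32
[2] 0x01->0x15 len=2 : 04 18
[3] 0x01->0x0d len=2 : 04 18
[4] 0x10->0x08 len=6 : 23 f3 18 17 66 04
[5] 0x08->0x11 len=8 : 23 f3 18 17 66 04 18 b8
query mem[0x18]=0xb8, mem[0x0a]=0x18, mem[0x16]=0x04, mem[0x1b]=0xec

MEM[0x18,0x0a,0x16,0x1b] = b8 18 04 ec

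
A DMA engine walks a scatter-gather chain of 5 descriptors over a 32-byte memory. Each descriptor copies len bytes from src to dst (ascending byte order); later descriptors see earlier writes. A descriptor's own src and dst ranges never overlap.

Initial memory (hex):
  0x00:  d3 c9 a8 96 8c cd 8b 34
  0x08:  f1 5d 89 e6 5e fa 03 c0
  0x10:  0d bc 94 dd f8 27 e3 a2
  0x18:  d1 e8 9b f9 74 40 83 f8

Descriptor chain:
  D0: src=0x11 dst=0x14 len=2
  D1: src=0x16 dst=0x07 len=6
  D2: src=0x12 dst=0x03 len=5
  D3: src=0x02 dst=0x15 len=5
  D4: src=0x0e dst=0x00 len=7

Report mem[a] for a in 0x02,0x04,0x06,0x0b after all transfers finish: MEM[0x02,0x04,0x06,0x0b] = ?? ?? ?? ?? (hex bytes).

  after D0: wrote 2B at 0x14 = bc94
  after D1: wrote 6B at 0x07 = e3a2d1e89bf9
  after D2: wrote 5B at 0x03 = 94ddbc94e3
  after D3: wrote 5B at 0x15 = a894ddbc94
  after D4: wrote 7B at 0x00 = 03c00dbc94ddbc
query mem[0x02]=0x0d, mem[0x04]=0x94, mem[0x06]=0xbc, mem[0x0b]=0x9b

MEM[0x02,0x04,0x06,0x0b] = 0d 94 bc 9b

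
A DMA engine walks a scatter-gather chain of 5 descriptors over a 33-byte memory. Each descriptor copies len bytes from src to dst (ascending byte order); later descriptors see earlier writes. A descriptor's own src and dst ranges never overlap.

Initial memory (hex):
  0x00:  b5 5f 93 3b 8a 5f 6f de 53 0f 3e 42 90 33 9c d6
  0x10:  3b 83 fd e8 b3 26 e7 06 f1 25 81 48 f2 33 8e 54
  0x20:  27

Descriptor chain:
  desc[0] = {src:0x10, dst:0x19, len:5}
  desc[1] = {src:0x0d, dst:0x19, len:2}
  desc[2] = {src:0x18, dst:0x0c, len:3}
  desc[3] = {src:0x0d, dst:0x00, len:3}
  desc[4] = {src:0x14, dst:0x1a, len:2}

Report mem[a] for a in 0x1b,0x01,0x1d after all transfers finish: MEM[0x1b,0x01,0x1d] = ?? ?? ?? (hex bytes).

MEM[0x1b,0x01,0x1d] = 26 9c b3

  after D0: wrote 5B at 0x19 = 3b83fde8b3
  after D1: wrote 2B at 0x19 = 339c
  after D2: wrote 3B at 0x0c = f1339c
  after D3: wrote 3B at 0x00 = 339cd6
  after D4: wrote 2B at 0x1a = b326
query mem[0x1b]=0x26, mem[0x01]=0x9c, mem[0x1d]=0xb3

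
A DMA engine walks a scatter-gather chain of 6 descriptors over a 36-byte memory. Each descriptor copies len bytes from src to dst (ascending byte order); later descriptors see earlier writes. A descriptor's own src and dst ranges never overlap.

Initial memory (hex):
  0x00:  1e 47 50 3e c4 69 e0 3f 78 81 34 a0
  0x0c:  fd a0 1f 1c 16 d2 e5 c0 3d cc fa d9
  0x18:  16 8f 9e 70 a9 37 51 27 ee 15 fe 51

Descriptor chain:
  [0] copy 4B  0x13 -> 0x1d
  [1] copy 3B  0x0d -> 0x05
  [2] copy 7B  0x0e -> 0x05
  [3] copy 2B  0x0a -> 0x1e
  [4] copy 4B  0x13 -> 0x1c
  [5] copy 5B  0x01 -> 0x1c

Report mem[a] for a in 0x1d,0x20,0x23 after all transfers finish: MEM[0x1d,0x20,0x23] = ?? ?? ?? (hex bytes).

#0 dst[0x1d+4] := {0xc0,0x3d,0xcc,0xfa}
#1 dst[0x05+3] := {0xa0,0x1f,0x1c}
#2 dst[0x05+7] := {0x1f,0x1c,0x16,0xd2,0xe5,0xc0,0x3d}
#3 dst[0x1e+2] := {0xc0,0x3d}
#4 dst[0x1c+4] := {0xc0,0x3d,0xcc,0xfa}
#5 dst[0x1c+5] := {0x47,0x50,0x3e,0xc4,0x1f}
query mem[0x1d]=0x50, mem[0x20]=0x1f, mem[0x23]=0x51

MEM[0x1d,0x20,0x23] = 50 1f 51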